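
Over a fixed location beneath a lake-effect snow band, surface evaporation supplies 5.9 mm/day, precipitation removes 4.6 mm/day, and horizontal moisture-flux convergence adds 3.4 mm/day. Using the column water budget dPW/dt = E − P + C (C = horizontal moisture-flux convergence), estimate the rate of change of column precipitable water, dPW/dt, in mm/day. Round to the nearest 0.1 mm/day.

dPW/dt = E − P + C = 5.9 − 4.6 + (3.4) = 4.7 mm/day.

dPW/dt ≈ 4.7 mm/day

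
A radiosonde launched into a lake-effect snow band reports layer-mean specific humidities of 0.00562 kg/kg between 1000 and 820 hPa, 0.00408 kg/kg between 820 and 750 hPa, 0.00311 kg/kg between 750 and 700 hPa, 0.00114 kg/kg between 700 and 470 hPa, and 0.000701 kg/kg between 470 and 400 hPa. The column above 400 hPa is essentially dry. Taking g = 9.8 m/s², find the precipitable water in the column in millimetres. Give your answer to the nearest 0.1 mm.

PW ≈ 18.0 mm

Precipitable water is the column-integrated vapour mass per unit area: PW = (1/g) Σ q̄ Δp, with q in kg/kg and Δp in Pa (1 kg/m² of water = 1 mm).
Layer 1000–820 hPa: Δp = 180 hPa = 18000 Pa, q̄ = 0.00562 kg/kg → 0.00562 × 18000 / 9.8 = 10.32 mm
Layer 820–750 hPa: Δp = 70 hPa = 7000 Pa, q̄ = 0.00408 kg/kg → 0.00408 × 7000 / 9.8 = 2.91 mm
Layer 750–700 hPa: Δp = 50 hPa = 5000 Pa, q̄ = 0.00311 kg/kg → 0.00311 × 5000 / 9.8 = 1.59 mm
Layer 700–470 hPa: Δp = 230 hPa = 23000 Pa, q̄ = 0.00114 kg/kg → 0.00114 × 23000 / 9.8 = 2.68 mm
Layer 470–400 hPa: Δp = 70 hPa = 7000 Pa, q̄ = 0.000701 kg/kg → 0.000701 × 7000 / 9.8 = 0.50 mm
PW = 10.32 + 2.91 + 1.59 + 2.68 + 0.50 = 18.00 ≈ 18.0 mm.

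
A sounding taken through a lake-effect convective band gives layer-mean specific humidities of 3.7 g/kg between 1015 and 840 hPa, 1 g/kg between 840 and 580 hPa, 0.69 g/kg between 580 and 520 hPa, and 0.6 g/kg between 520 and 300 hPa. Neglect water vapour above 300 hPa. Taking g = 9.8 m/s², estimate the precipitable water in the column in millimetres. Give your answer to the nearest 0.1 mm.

Precipitable water is the column-integrated vapour mass per unit area: PW = (1/g) Σ q̄ Δp, with q in kg/kg and Δp in Pa (1 kg/m² of water = 1 mm).
Layer 1015–840 hPa: Δp = 175 hPa = 17500 Pa, q̄ = 0.0037 kg/kg → 0.0037 × 17500 / 9.8 = 6.61 mm
Layer 840–580 hPa: Δp = 260 hPa = 26000 Pa, q̄ = 0.001 kg/kg → 0.001 × 26000 / 9.8 = 2.65 mm
Layer 580–520 hPa: Δp = 60 hPa = 6000 Pa, q̄ = 0.00069 kg/kg → 0.00069 × 6000 / 9.8 = 0.42 mm
Layer 520–300 hPa: Δp = 220 hPa = 22000 Pa, q̄ = 0.0006 kg/kg → 0.0006 × 22000 / 9.8 = 1.35 mm
PW = 6.61 + 2.65 + 0.42 + 1.35 = 11.03 ≈ 11.0 mm.

PW ≈ 11.0 mm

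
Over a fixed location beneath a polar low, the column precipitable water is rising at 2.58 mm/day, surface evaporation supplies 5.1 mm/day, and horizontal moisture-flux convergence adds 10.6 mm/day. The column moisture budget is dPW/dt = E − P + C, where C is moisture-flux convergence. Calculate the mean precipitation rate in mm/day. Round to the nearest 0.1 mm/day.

P ≈ 13.1 mm/day

dPW/dt = +2.58 mm/day.
P = E + C − dPW/dt = 5.1 + (10.6) − (+2.58) = 13.1 mm/day.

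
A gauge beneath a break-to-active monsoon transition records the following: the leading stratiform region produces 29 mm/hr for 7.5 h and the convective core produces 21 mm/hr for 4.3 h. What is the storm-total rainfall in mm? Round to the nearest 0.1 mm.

total ≈ 307.8 mm

Total = Σ Rᵢ Δtᵢ = 29 × 7.5 + 21 × 4.3
      = 217.5 + 90.3 = 307.8 mm.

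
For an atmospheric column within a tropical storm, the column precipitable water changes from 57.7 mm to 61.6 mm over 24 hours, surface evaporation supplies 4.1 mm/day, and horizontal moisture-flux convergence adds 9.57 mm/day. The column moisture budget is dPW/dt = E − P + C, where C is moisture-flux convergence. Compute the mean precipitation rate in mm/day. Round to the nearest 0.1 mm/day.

dPW/dt = (61.6 − 57.7) mm / (24/24 day) = +3.900 mm/day.
P = E + C − dPW/dt = 4.1 + (9.57) − (+3.900) = 9.8 mm/day.

P ≈ 9.8 mm/day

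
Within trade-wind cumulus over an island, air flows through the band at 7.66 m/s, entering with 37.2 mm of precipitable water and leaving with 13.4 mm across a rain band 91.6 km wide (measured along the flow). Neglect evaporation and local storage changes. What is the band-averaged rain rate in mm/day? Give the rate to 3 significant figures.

Column moisture flux per unit crosswind length is F = V × PW.
Inflow: F_in = 7.66 × 37.2 = 284.952 mm·m/s
Outflow: F_out = 7.66 × 13.4 = 102.644 mm·m/s
Steady-state rate R = (F_in − F_out)/L = (284.952 − 102.644) / 91600 m = 1.990e-03 mm/s.
R = 1.990e-03 × 3600 × 24 = 172 mm/day.

R ≈ 172 mm/day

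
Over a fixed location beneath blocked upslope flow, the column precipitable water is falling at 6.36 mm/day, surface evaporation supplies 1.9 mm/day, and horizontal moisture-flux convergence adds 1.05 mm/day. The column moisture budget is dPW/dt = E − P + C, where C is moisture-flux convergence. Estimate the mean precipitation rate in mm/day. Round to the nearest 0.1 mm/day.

dPW/dt = -6.36 mm/day.
P = E + C − dPW/dt = 1.9 + (1.05) − (-6.36) = 9.3 mm/day.

P ≈ 9.3 mm/day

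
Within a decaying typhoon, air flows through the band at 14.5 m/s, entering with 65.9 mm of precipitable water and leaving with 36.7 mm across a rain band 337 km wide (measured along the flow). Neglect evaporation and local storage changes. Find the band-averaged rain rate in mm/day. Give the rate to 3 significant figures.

R ≈ 109 mm/day

Column moisture flux per unit crosswind length is F = V × PW.
Inflow: F_in = 14.5 × 65.9 = 955.55 mm·m/s
Outflow: F_out = 14.5 × 36.7 = 532.15 mm·m/s
Steady-state rate R = (F_in − F_out)/L = (955.55 − 532.15) / 337000 m = 1.256e-03 mm/s.
R = 1.256e-03 × 3600 × 24 = 109 mm/day.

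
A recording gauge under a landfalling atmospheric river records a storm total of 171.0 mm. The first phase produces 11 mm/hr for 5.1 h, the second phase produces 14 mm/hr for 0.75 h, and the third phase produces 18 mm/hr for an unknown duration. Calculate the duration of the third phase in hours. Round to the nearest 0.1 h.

duration ≈ 5.8 h

Known phases: 11 × 5.1 + 14 × 0.75 = 56.1 + 10.5 = 66.6 mm.
Remaining depth = 171.0 − 66.6 = 104.4 mm.
Duration = 104.4 / 18 = 5.8 h.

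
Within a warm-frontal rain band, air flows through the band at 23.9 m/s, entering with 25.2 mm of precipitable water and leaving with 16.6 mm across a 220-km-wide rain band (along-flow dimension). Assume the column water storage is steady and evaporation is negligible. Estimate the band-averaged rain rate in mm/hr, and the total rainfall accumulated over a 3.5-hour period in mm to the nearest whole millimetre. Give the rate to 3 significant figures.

R ≈ 3.36 mm/hr; total ≈ 12 mm

Column moisture flux per unit crosswind length is F = V × PW.
Inflow: F_in = 23.9 × 25.2 = 602.28 mm·m/s
Outflow: F_out = 23.9 × 16.6 = 396.74 mm·m/s
Steady-state rate R = (F_in − F_out)/L = (602.28 − 396.74) / 220000 m = 9.343e-04 mm/s.
R = 9.343e-04 × 3600 = 3.36 mm/hr.
Over 3.5 h: total = 3.36 × 3.5 = 11.76 ≈ 12 mm.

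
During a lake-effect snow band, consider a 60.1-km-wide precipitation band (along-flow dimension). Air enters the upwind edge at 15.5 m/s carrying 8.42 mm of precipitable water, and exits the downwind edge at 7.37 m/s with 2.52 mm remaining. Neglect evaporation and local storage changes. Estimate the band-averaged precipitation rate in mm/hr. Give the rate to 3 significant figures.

R ≈ 6.71 mm/hr

Column moisture flux per unit crosswind length is F = V × PW.
Inflow: F_in = 15.5 × 8.42 = 130.51 mm·m/s
Outflow: F_out = 7.37 × 2.52 = 18.5724 mm·m/s
Steady-state rate R = (F_in − F_out)/L = (130.51 − 18.5724) / 60100 m = 1.863e-03 mm/s.
R = 1.863e-03 × 3600 = 6.71 mm/hr.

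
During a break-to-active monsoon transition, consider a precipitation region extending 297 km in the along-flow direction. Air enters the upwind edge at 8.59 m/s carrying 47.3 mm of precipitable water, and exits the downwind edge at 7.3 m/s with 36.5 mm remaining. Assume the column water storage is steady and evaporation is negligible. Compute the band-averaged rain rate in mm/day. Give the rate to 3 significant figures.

R ≈ 40.7 mm/day

Column moisture flux per unit crosswind length is F = V × PW.
Inflow: F_in = 8.59 × 47.3 = 406.307 mm·m/s
Outflow: F_out = 7.3 × 36.5 = 266.45 mm·m/s
Steady-state rate R = (F_in − F_out)/L = (406.307 − 266.45) / 297000 m = 4.709e-04 mm/s.
R = 4.709e-04 × 3600 × 24 = 40.7 mm/day.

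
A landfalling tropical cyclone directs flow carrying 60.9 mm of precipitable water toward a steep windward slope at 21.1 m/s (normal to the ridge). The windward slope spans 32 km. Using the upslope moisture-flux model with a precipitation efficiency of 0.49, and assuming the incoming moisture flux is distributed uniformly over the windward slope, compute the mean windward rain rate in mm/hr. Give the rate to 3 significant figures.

R ≈ 70.8 mm/hr

Incoming column moisture flux per unit ridge length: F = V × PW = 21.1 × 60.9 = 1284.99 mm·m/s.
Spread over the 32 km slope with efficiency ε = 0.49: R = ε·F/W = 0.49 × 1284.99 / 32000 m = 1.968e-02 mm/s.
R = 1.968e-02 × 3600 = 70.8 mm/hr.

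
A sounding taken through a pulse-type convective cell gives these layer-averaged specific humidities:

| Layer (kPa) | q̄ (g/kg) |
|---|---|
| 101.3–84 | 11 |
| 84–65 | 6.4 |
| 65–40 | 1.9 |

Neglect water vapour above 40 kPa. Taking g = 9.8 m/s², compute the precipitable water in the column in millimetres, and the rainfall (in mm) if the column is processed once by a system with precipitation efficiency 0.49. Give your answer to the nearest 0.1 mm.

PW ≈ 36.7 mm; rainfall ≈ 18.0 mm

Precipitable water is the column-integrated vapour mass per unit area: PW = (1/g) Σ q̄ Δp, with q in kg/kg and Δp in Pa (1 kg/m² of water = 1 mm).
Layer 101.3–84 kPa: Δp = 173 hPa = 17300 Pa, q̄ = 0.011 kg/kg → 0.011 × 17300 / 9.8 = 19.42 mm
Layer 84–65 kPa: Δp = 190 hPa = 19000 Pa, q̄ = 0.0064 kg/kg → 0.0064 × 19000 / 9.8 = 12.41 mm
Layer 65–40 kPa: Δp = 250 hPa = 25000 Pa, q̄ = 0.0019 kg/kg → 0.0019 × 25000 / 9.8 = 4.85 mm
PW = 19.42 + 12.41 + 4.85 = 36.68 ≈ 36.7 mm.
Rainfall = ε × PW = 0.49 × 36.7 = 18.0 mm.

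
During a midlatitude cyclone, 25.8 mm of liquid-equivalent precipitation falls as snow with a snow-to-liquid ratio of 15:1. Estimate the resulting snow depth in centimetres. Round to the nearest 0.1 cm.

Snow depth = liquid × ratio = 25.8 mm × 15 = 387 mm = 38.7 cm.

snow depth ≈ 38.7 cm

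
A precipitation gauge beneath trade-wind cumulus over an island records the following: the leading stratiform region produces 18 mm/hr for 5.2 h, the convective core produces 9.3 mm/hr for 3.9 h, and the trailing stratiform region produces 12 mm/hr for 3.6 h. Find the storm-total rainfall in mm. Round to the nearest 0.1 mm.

Total = Σ Rᵢ Δtᵢ = 18 × 5.2 + 9.3 × 3.9 + 12 × 3.6
      = 93.6 + 36.27 + 43.2 = 173.1 mm.

total ≈ 173.1 mm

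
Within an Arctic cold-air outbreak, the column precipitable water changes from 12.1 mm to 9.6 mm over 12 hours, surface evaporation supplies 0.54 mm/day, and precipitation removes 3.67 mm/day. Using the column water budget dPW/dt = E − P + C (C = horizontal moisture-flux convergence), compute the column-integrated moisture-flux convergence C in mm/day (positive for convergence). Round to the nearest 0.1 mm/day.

dPW/dt = (9.6 − 12.1) mm / (12/24 day) = -5.000 mm/day.
C = dPW/dt − E + P = (-5.000) − 0.54 + 3.67 = -1.9 mm/day.

C ≈ -1.9 mm/day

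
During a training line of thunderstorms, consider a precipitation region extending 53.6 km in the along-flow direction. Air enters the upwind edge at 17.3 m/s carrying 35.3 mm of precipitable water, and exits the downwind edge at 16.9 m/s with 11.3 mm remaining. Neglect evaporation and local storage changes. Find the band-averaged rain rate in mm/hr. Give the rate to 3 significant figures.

Column moisture flux per unit crosswind length is F = V × PW.
Inflow: F_in = 17.3 × 35.3 = 610.69 mm·m/s
Outflow: F_out = 16.9 × 11.3 = 190.97 mm·m/s
Steady-state rate R = (F_in − F_out)/L = (610.69 − 190.97) / 53600 m = 7.831e-03 mm/s.
R = 7.831e-03 × 3600 = 28.2 mm/hr.

R ≈ 28.2 mm/hr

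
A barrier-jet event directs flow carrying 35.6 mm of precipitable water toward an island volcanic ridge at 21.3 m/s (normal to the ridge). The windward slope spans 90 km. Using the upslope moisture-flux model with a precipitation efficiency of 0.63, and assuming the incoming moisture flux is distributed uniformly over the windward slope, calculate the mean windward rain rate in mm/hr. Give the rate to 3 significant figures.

Incoming column moisture flux per unit ridge length: F = V × PW = 21.3 × 35.6 = 758.28 mm·m/s.
Spread over the 90 km slope with efficiency ε = 0.63: R = ε·F/W = 0.63 × 758.28 / 90000 m = 5.308e-03 mm/s.
R = 5.308e-03 × 3600 = 19.1 mm/hr.

R ≈ 19.1 mm/hr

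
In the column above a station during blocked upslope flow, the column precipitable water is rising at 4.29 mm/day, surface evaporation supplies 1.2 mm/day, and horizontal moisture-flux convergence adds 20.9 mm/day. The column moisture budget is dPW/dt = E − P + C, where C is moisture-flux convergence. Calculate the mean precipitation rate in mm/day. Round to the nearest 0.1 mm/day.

dPW/dt = +4.29 mm/day.
P = E + C − dPW/dt = 1.2 + (20.9) − (+4.29) = 17.8 mm/day.

P ≈ 17.8 mm/day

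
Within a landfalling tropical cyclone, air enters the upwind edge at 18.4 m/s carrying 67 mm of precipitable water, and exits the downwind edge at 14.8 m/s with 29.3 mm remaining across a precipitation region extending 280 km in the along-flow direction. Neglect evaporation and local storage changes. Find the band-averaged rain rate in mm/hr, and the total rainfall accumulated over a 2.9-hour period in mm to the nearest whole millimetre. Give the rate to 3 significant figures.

Column moisture flux per unit crosswind length is F = V × PW.
Inflow: F_in = 18.4 × 67 = 1232.8 mm·m/s
Outflow: F_out = 14.8 × 29.3 = 433.64 mm·m/s
Steady-state rate R = (F_in − F_out)/L = (1232.8 − 433.64) / 280000 m = 2.854e-03 mm/s.
R = 2.854e-03 × 3600 = 10.3 mm/hr.
Over 2.9 h: total = 10.3 × 2.9 = 29.87 ≈ 30 mm.

R ≈ 10.3 mm/hr; total ≈ 30 mm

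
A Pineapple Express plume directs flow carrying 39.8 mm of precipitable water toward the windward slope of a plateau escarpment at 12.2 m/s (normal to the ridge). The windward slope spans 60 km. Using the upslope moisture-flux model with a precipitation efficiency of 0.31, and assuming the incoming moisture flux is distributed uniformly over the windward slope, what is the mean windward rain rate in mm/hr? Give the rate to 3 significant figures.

R ≈ 9.03 mm/hr

Incoming column moisture flux per unit ridge length: F = V × PW = 12.2 × 39.8 = 485.56 mm·m/s.
Spread over the 60 km slope with efficiency ε = 0.31: R = ε·F/W = 0.31 × 485.56 / 60000 m = 2.509e-03 mm/s.
R = 2.509e-03 × 3600 = 9.03 mm/hr.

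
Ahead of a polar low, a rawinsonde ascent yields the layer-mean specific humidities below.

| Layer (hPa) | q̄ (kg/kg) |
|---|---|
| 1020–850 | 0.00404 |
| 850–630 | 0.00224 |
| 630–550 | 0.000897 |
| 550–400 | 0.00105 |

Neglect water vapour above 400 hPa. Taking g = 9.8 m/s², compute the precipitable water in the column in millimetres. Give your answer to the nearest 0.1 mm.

PW ≈ 14.4 mm

Precipitable water is the column-integrated vapour mass per unit area: PW = (1/g) Σ q̄ Δp, with q in kg/kg and Δp in Pa (1 kg/m² of water = 1 mm).
Layer 1020–850 hPa: Δp = 170 hPa = 17000 Pa, q̄ = 0.00404 kg/kg → 0.00404 × 17000 / 9.8 = 7.01 mm
Layer 850–630 hPa: Δp = 220 hPa = 22000 Pa, q̄ = 0.00224 kg/kg → 0.00224 × 22000 / 9.8 = 5.03 mm
Layer 630–550 hPa: Δp = 80 hPa = 8000 Pa, q̄ = 0.000897 kg/kg → 0.000897 × 8000 / 9.8 = 0.73 mm
Layer 550–400 hPa: Δp = 150 hPa = 15000 Pa, q̄ = 0.00105 kg/kg → 0.00105 × 15000 / 9.8 = 1.61 mm
PW = 7.01 + 5.03 + 0.73 + 1.61 = 14.38 ≈ 14.4 mm.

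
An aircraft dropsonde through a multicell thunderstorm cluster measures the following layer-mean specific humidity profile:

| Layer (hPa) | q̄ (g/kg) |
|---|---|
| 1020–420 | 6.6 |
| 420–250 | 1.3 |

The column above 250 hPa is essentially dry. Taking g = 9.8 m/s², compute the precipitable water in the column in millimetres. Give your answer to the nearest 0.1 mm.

Precipitable water is the column-integrated vapour mass per unit area: PW = (1/g) Σ q̄ Δp, with q in kg/kg and Δp in Pa (1 kg/m² of water = 1 mm).
Layer 1020–420 hPa: Δp = 600 hPa = 60000 Pa, q̄ = 0.0066 kg/kg → 0.0066 × 60000 / 9.8 = 40.41 mm
Layer 420–250 hPa: Δp = 170 hPa = 17000 Pa, q̄ = 0.0013 kg/kg → 0.0013 × 17000 / 9.8 = 2.26 mm
PW = 40.41 + 2.26 = 42.67 ≈ 42.7 mm.

PW ≈ 42.7 mm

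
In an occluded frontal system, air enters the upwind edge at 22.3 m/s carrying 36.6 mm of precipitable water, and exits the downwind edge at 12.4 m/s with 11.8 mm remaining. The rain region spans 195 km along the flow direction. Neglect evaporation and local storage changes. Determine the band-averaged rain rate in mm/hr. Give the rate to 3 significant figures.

R ≈ 12.4 mm/hr

Column moisture flux per unit crosswind length is F = V × PW.
Inflow: F_in = 22.3 × 36.6 = 816.18 mm·m/s
Outflow: F_out = 12.4 × 11.8 = 146.32 mm·m/s
Steady-state rate R = (F_in − F_out)/L = (816.18 − 146.32) / 195000 m = 3.435e-03 mm/s.
R = 3.435e-03 × 3600 = 12.4 mm/hr.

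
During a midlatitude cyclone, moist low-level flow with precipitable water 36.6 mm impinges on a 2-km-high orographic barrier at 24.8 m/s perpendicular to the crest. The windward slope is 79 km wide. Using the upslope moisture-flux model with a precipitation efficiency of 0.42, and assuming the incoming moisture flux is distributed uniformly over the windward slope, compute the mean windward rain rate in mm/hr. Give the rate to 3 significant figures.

R ≈ 17.4 mm/hr

Incoming column moisture flux per unit ridge length: F = V × PW = 24.8 × 36.6 = 907.68 mm·m/s.
Spread over the 79 km slope with efficiency ε = 0.42: R = ε·F/W = 0.42 × 907.68 / 79000 m = 4.826e-03 mm/s.
R = 4.826e-03 × 3600 = 17.4 mm/hr.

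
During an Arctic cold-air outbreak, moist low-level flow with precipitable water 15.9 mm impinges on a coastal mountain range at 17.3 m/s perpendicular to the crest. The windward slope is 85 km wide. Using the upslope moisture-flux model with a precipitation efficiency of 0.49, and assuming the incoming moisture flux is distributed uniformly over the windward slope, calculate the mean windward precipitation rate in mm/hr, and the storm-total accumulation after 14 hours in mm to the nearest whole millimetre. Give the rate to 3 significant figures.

Incoming column moisture flux per unit ridge length: F = V × PW = 17.3 × 15.9 = 275.07 mm·m/s.
Spread over the 85 km slope with efficiency ε = 0.49: R = ε·F/W = 0.49 × 275.07 / 85000 m = 1.586e-03 mm/s.
R = 1.586e-03 × 3600 = 5.71 mm/hr.
Over 14 h: total = 5.71 × 14 = 79.94 ≈ 80 mm.

R ≈ 5.71 mm/hr; total ≈ 80 mm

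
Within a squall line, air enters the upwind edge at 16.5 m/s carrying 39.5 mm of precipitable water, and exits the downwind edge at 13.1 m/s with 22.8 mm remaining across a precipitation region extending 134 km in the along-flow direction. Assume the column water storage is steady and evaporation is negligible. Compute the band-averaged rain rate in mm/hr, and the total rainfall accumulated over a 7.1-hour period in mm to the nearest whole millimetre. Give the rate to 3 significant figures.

Column moisture flux per unit crosswind length is F = V × PW.
Inflow: F_in = 16.5 × 39.5 = 651.75 mm·m/s
Outflow: F_out = 13.1 × 22.8 = 298.68 mm·m/s
Steady-state rate R = (F_in − F_out)/L = (651.75 − 298.68) / 134000 m = 2.635e-03 mm/s.
R = 2.635e-03 × 3600 = 9.49 mm/hr.
Over 7.1 h: total = 9.49 × 7.1 = 67.379 ≈ 67 mm.

R ≈ 9.49 mm/hr; total ≈ 67 mm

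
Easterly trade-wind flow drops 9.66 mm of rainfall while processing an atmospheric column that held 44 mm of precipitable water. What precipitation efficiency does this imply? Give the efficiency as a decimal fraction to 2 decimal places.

ε ≈ 0.22

ε = rainfall / PW = 9.66 / 44 = 0.22.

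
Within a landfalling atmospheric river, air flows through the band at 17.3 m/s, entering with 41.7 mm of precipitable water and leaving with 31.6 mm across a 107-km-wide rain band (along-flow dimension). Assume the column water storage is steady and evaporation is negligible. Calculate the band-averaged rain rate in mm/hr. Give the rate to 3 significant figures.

Column moisture flux per unit crosswind length is F = V × PW.
Inflow: F_in = 17.3 × 41.7 = 721.41 mm·m/s
Outflow: F_out = 17.3 × 31.6 = 546.68 mm·m/s
Steady-state rate R = (F_in − F_out)/L = (721.41 − 546.68) / 107000 m = 1.633e-03 mm/s.
R = 1.633e-03 × 3600 = 5.88 mm/hr.

R ≈ 5.88 mm/hr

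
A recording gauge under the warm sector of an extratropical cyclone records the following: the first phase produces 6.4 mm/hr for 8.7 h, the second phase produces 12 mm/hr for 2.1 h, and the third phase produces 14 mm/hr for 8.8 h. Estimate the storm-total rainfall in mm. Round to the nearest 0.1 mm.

total ≈ 204.1 mm

Total = Σ Rᵢ Δtᵢ = 6.4 × 8.7 + 12 × 2.1 + 14 × 8.8
      = 55.68 + 25.2 + 123.2 = 204.1 mm.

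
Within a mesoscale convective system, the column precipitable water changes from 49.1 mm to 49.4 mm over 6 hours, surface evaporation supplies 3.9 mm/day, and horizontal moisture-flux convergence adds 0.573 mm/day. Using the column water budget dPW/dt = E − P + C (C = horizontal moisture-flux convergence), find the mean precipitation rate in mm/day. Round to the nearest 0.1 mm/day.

dPW/dt = (49.4 − 49.1) mm / (6/24 day) = +1.200 mm/day.
P = E + C − dPW/dt = 3.9 + (0.573) − (+1.200) = 3.3 mm/day.

P ≈ 3.3 mm/day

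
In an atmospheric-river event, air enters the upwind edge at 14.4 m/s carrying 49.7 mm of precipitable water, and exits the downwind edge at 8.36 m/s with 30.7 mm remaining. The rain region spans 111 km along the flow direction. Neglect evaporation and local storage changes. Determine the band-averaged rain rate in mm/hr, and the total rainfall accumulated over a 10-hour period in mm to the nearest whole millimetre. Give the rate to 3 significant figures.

R ≈ 14.9 mm/hr; total ≈ 149 mm

Column moisture flux per unit crosswind length is F = V × PW.
Inflow: F_in = 14.4 × 49.7 = 715.68 mm·m/s
Outflow: F_out = 8.36 × 30.7 = 256.652 mm·m/s
Steady-state rate R = (F_in − F_out)/L = (715.68 − 256.652) / 111000 m = 4.135e-03 mm/s.
R = 4.135e-03 × 3600 = 14.9 mm/hr.
Over 10 h: total = 14.9 × 10 = 149 mm.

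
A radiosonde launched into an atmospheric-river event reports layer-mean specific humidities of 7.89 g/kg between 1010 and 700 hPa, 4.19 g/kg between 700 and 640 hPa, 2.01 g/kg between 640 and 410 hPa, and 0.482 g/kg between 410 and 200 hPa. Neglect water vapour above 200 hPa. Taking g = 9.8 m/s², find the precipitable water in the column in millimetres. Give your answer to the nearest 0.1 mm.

Precipitable water is the column-integrated vapour mass per unit area: PW = (1/g) Σ q̄ Δp, with q in kg/kg and Δp in Pa (1 kg/m² of water = 1 mm).
Layer 1010–700 hPa: Δp = 310 hPa = 31000 Pa, q̄ = 0.00789 kg/kg → 0.00789 × 31000 / 9.8 = 24.96 mm
Layer 700–640 hPa: Δp = 60 hPa = 6000 Pa, q̄ = 0.00419 kg/kg → 0.00419 × 6000 / 9.8 = 2.57 mm
Layer 640–410 hPa: Δp = 230 hPa = 23000 Pa, q̄ = 0.00201 kg/kg → 0.00201 × 23000 / 9.8 = 4.72 mm
Layer 410–200 hPa: Δp = 210 hPa = 21000 Pa, q̄ = 0.000482 kg/kg → 0.000482 × 21000 / 9.8 = 1.03 mm
PW = 24.96 + 2.57 + 4.72 + 1.03 = 33.28 ≈ 33.3 mm.

PW ≈ 33.3 mm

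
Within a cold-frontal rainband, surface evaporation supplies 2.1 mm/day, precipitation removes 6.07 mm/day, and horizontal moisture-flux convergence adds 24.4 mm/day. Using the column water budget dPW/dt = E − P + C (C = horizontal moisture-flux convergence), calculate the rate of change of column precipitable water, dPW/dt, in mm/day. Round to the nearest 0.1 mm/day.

dPW/dt = E − P + C = 2.1 − 6.07 + (24.4) = 20.4 mm/day.

dPW/dt ≈ 20.4 mm/day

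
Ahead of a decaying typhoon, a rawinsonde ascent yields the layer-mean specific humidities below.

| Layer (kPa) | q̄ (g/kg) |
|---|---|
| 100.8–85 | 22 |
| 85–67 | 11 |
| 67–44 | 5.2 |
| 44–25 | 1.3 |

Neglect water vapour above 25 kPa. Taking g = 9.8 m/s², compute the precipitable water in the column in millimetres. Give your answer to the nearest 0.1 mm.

PW ≈ 70.4 mm

Precipitable water is the column-integrated vapour mass per unit area: PW = (1/g) Σ q̄ Δp, with q in kg/kg and Δp in Pa (1 kg/m² of water = 1 mm).
Layer 100.8–85 kPa: Δp = 158 hPa = 15800 Pa, q̄ = 0.022 kg/kg → 0.022 × 15800 / 9.8 = 35.47 mm
Layer 85–67 kPa: Δp = 180 hPa = 18000 Pa, q̄ = 0.011 kg/kg → 0.011 × 18000 / 9.8 = 20.20 mm
Layer 67–44 kPa: Δp = 230 hPa = 23000 Pa, q̄ = 0.0052 kg/kg → 0.0052 × 23000 / 9.8 = 12.20 mm
Layer 44–25 kPa: Δp = 190 hPa = 19000 Pa, q̄ = 0.0013 kg/kg → 0.0013 × 19000 / 9.8 = 2.52 mm
PW = 35.47 + 20.20 + 12.20 + 2.52 = 70.39 ≈ 70.4 mm.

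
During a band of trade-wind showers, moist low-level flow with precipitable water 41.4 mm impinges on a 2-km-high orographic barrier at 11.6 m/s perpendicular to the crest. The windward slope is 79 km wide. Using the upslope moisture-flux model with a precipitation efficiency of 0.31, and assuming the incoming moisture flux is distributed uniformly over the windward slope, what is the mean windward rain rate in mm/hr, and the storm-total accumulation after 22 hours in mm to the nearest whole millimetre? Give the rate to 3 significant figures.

Incoming column moisture flux per unit ridge length: F = V × PW = 11.6 × 41.4 = 480.24 mm·m/s.
Spread over the 79 km slope with efficiency ε = 0.31: R = ε·F/W = 0.31 × 480.24 / 79000 m = 1.884e-03 mm/s.
R = 1.884e-03 × 3600 = 6.78 mm/hr.
Over 22 h: total = 6.78 × 22 = 149.16 ≈ 149 mm.

R ≈ 6.78 mm/hr; total ≈ 149 mm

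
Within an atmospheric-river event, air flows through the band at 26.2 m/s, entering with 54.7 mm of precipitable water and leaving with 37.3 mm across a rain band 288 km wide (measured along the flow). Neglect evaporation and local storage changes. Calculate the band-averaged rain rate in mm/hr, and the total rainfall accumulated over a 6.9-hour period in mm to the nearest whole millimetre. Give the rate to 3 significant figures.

Column moisture flux per unit crosswind length is F = V × PW.
Inflow: F_in = 26.2 × 54.7 = 1433.14 mm·m/s
Outflow: F_out = 26.2 × 37.3 = 977.26 mm·m/s
Steady-state rate R = (F_in − F_out)/L = (1433.14 − 977.26) / 288000 m = 1.583e-03 mm/s.
R = 1.583e-03 × 3600 = 5.70 mm/hr.
Over 6.9 h: total = 5.70 × 6.9 = 39.33 ≈ 39 mm.

R ≈ 5.70 mm/hr; total ≈ 39 mm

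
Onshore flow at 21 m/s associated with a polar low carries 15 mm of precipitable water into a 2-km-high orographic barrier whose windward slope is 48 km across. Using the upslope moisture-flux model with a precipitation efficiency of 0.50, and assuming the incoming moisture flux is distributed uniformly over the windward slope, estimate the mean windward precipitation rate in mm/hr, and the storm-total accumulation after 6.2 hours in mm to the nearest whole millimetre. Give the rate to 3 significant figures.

Incoming column moisture flux per unit ridge length: F = V × PW = 21 × 15 = 315 mm·m/s.
Spread over the 48 km slope with efficiency ε = 0.50: R = ε·F/W = 0.50 × 315 / 48000 m = 3.281e-03 mm/s.
R = 3.281e-03 × 3600 = 11.8 mm/hr.
Over 6.2 h: total = 11.8 × 6.2 = 73.16 ≈ 73 mm.

R ≈ 11.8 mm/hr; total ≈ 73 mm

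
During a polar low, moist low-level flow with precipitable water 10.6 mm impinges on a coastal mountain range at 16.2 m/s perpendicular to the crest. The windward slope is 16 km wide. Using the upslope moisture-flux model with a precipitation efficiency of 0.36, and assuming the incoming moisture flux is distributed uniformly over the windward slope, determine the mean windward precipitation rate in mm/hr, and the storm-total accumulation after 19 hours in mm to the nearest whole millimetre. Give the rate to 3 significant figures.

R ≈ 13.9 mm/hr; total ≈ 264 mm

Incoming column moisture flux per unit ridge length: F = V × PW = 16.2 × 10.6 = 171.72 mm·m/s.
Spread over the 16 km slope with efficiency ε = 0.36: R = ε·F/W = 0.36 × 171.72 / 16000 m = 3.864e-03 mm/s.
R = 3.864e-03 × 3600 = 13.9 mm/hr.
Over 19 h: total = 13.9 × 19 = 264.1 ≈ 264 mm.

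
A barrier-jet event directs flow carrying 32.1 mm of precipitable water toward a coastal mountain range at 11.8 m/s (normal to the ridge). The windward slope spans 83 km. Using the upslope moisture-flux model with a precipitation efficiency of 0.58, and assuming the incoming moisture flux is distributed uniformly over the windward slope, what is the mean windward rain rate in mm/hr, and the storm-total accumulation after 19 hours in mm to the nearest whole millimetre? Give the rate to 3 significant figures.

Incoming column moisture flux per unit ridge length: F = V × PW = 11.8 × 32.1 = 378.78 mm·m/s.
Spread over the 83 km slope with efficiency ε = 0.58: R = ε·F/W = 0.58 × 378.78 / 83000 m = 2.647e-03 mm/s.
R = 2.647e-03 × 3600 = 9.53 mm/hr.
Over 19 h: total = 9.53 × 19 = 181.07 ≈ 181 mm.

R ≈ 9.53 mm/hr; total ≈ 181 mm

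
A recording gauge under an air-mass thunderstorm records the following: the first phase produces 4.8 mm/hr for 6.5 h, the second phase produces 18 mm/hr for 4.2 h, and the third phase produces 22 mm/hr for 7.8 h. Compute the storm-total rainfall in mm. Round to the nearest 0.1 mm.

Total = Σ Rᵢ Δtᵢ = 4.8 × 6.5 + 18 × 4.2 + 22 × 7.8
      = 31.2 + 75.6 + 171.6 = 278.4 mm.

total ≈ 278.4 mm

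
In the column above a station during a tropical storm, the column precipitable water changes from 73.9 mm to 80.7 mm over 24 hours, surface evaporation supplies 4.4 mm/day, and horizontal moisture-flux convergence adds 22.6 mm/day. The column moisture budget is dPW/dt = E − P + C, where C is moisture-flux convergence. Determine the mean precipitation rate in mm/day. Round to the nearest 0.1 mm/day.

P ≈ 20.2 mm/day

dPW/dt = (80.7 − 73.9) mm / (24/24 day) = +6.800 mm/day.
P = E + C − dPW/dt = 4.4 + (22.6) − (+6.800) = 20.2 mm/day.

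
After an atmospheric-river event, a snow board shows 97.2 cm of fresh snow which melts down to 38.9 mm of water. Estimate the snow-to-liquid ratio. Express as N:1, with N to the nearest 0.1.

ratio ≈ 25.0

Ratio = snow depth / SWE = 972 mm / 38.9 mm = 25.0, i.e. 25.0:1.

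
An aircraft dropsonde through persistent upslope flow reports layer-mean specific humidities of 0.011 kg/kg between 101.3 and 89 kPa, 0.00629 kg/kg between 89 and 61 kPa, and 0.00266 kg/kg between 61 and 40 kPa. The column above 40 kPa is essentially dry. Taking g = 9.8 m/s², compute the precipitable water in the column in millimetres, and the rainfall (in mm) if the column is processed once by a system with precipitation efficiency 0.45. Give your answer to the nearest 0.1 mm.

PW ≈ 37.5 mm; rainfall ≈ 16.9 mm

Precipitable water is the column-integrated vapour mass per unit area: PW = (1/g) Σ q̄ Δp, with q in kg/kg and Δp in Pa (1 kg/m² of water = 1 mm).
Layer 101.3–89 kPa: Δp = 123 hPa = 12300 Pa, q̄ = 0.011 kg/kg → 0.011 × 12300 / 9.8 = 13.81 mm
Layer 89–61 kPa: Δp = 280 hPa = 28000 Pa, q̄ = 0.00629 kg/kg → 0.00629 × 28000 / 9.8 = 17.97 mm
Layer 61–40 kPa: Δp = 210 hPa = 21000 Pa, q̄ = 0.00266 kg/kg → 0.00266 × 21000 / 9.8 = 5.70 mm
PW = 13.81 + 17.97 + 5.70 = 37.48 ≈ 37.5 mm.
Rainfall = ε × PW = 0.45 × 37.5 = 16.9 mm.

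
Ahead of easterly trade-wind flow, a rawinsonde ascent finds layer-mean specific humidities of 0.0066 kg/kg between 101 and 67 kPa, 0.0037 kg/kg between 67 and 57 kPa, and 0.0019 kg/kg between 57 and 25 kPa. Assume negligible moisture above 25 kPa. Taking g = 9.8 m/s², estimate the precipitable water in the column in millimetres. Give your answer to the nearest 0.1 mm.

Precipitable water is the column-integrated vapour mass per unit area: PW = (1/g) Σ q̄ Δp, with q in kg/kg and Δp in Pa (1 kg/m² of water = 1 mm).
Layer 101–67 kPa: Δp = 340 hPa = 34000 Pa, q̄ = 0.0066 kg/kg → 0.0066 × 34000 / 9.8 = 22.90 mm
Layer 67–57 kPa: Δp = 100 hPa = 10000 Pa, q̄ = 0.0037 kg/kg → 0.0037 × 10000 / 9.8 = 3.78 mm
Layer 57–25 kPa: Δp = 320 hPa = 32000 Pa, q̄ = 0.0019 kg/kg → 0.0019 × 32000 / 9.8 = 6.20 mm
PW = 22.90 + 3.78 + 6.20 = 32.88 ≈ 32.9 mm.

PW ≈ 32.9 mm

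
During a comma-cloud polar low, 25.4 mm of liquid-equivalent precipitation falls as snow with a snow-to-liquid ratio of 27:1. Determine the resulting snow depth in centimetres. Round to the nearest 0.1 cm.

Snow depth = liquid × ratio = 25.4 mm × 27 = 685.8 mm = 68.6 cm.

snow depth ≈ 68.6 cm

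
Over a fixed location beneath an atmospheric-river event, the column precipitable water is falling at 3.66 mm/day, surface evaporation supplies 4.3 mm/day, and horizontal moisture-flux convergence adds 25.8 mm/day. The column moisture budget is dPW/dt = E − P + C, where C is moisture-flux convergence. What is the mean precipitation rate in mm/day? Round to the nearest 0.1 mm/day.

P ≈ 33.8 mm/day

dPW/dt = -3.66 mm/day.
P = E + C − dPW/dt = 4.3 + (25.8) − (-3.66) = 33.8 mm/day.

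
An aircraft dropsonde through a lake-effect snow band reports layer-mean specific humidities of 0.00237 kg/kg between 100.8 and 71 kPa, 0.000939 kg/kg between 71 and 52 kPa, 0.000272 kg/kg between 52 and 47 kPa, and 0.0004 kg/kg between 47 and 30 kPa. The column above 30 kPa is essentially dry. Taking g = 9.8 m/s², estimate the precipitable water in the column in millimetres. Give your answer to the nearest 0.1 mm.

Precipitable water is the column-integrated vapour mass per unit area: PW = (1/g) Σ q̄ Δp, with q in kg/kg and Δp in Pa (1 kg/m² of water = 1 mm).
Layer 100.8–71 kPa: Δp = 298 hPa = 29800 Pa, q̄ = 0.00237 kg/kg → 0.00237 × 29800 / 9.8 = 7.21 mm
Layer 71–52 kPa: Δp = 190 hPa = 19000 Pa, q̄ = 0.000939 kg/kg → 0.000939 × 19000 / 9.8 = 1.82 mm
Layer 52–47 kPa: Δp = 50 hPa = 5000 Pa, q̄ = 0.000272 kg/kg → 0.000272 × 5000 / 9.8 = 0.14 mm
Layer 47–30 kPa: Δp = 170 hPa = 17000 Pa, q̄ = 0.0004 kg/kg → 0.0004 × 17000 / 9.8 = 0.69 mm
PW = 7.21 + 1.82 + 0.14 + 0.69 = 9.86 ≈ 9.9 mm.

PW ≈ 9.9 mm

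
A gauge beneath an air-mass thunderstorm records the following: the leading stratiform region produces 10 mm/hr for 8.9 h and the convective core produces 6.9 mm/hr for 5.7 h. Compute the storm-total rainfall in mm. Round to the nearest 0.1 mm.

Total = Σ Rᵢ Δtᵢ = 10 × 8.9 + 6.9 × 5.7
      = 89 + 39.33 = 128.3 mm.

total ≈ 128.3 mm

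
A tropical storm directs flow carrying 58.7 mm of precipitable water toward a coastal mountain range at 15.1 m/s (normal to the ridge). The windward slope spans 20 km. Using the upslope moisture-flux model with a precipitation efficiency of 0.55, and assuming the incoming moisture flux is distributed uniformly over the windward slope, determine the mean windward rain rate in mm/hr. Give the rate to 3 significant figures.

Incoming column moisture flux per unit ridge length: F = V × PW = 15.1 × 58.7 = 886.37 mm·m/s.
Spread over the 20 km slope with efficiency ε = 0.55: R = ε·F/W = 0.55 × 886.37 / 20000 m = 2.438e-02 mm/s.
R = 2.438e-02 × 3600 = 87.8 mm/hr.

R ≈ 87.8 mm/hr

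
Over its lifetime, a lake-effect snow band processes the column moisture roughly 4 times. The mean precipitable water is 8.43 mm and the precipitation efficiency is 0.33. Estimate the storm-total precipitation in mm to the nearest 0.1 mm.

precipitation ≈ 11.1 mm

Each cycle deposits ε × PW = 0.33 × 8.43 = 2.7819 mm.
Over 4 cycles: 4 × 2.7819 = 11.1 mm.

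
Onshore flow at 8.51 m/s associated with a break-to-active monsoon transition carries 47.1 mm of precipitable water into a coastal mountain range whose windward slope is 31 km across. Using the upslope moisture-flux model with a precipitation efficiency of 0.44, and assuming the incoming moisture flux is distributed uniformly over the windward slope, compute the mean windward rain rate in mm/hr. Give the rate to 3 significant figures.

R ≈ 20.5 mm/hr

Incoming column moisture flux per unit ridge length: F = V × PW = 8.51 × 47.1 = 400.821 mm·m/s.
Spread over the 31 km slope with efficiency ε = 0.44: R = ε·F/W = 0.44 × 400.821 / 31000 m = 5.689e-03 mm/s.
R = 5.689e-03 × 3600 = 20.5 mm/hr.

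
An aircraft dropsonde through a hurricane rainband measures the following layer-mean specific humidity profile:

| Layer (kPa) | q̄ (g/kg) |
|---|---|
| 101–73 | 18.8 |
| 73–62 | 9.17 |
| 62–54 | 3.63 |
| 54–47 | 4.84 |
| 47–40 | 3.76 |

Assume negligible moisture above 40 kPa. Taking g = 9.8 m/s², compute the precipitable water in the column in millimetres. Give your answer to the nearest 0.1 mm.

Precipitable water is the column-integrated vapour mass per unit area: PW = (1/g) Σ q̄ Δp, with q in kg/kg and Δp in Pa (1 kg/m² of water = 1 mm).
Layer 101–73 kPa: Δp = 280 hPa = 28000 Pa, q̄ = 0.0188 kg/kg → 0.0188 × 28000 / 9.8 = 53.71 mm
Layer 73–62 kPa: Δp = 110 hPa = 11000 Pa, q̄ = 0.00917 kg/kg → 0.00917 × 11000 / 9.8 = 10.29 mm
Layer 62–54 kPa: Δp = 80 hPa = 8000 Pa, q̄ = 0.00363 kg/kg → 0.00363 × 8000 / 9.8 = 2.96 mm
Layer 54–47 kPa: Δp = 70 hPa = 7000 Pa, q̄ = 0.00484 kg/kg → 0.00484 × 7000 / 9.8 = 3.46 mm
Layer 47–40 kPa: Δp = 70 hPa = 7000 Pa, q̄ = 0.00376 kg/kg → 0.00376 × 7000 / 9.8 = 2.69 mm
PW = 53.71 + 10.29 + 2.96 + 3.46 + 2.69 = 73.11 ≈ 73.1 mm.

PW ≈ 73.1 mm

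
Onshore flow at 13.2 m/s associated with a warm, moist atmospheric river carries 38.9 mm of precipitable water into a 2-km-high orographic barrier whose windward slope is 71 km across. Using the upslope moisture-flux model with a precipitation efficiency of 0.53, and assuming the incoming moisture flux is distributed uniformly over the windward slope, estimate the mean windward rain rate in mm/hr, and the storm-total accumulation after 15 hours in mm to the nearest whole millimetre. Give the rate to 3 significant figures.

Incoming column moisture flux per unit ridge length: F = V × PW = 13.2 × 38.9 = 513.48 mm·m/s.
Spread over the 71 km slope with efficiency ε = 0.53: R = ε·F/W = 0.53 × 513.48 / 71000 m = 3.833e-03 mm/s.
R = 3.833e-03 × 3600 = 13.8 mm/hr.
Over 15 h: total = 13.8 × 15 = 207 mm.

R ≈ 13.8 mm/hr; total ≈ 207 mm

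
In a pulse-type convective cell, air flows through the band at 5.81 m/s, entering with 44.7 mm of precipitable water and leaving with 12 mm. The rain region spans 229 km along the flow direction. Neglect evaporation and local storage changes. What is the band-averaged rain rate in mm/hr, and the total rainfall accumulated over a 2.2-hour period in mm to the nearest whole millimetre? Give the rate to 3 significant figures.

Column moisture flux per unit crosswind length is F = V × PW.
Inflow: F_in = 5.81 × 44.7 = 259.707 mm·m/s
Outflow: F_out = 5.81 × 12 = 69.72 mm·m/s
Steady-state rate R = (F_in − F_out)/L = (259.707 − 69.72) / 229000 m = 8.296e-04 mm/s.
R = 8.296e-04 × 3600 = 2.99 mm/hr.
Over 2.2 h: total = 2.99 × 2.2 = 6.578 ≈ 7 mm.

R ≈ 2.99 mm/hr; total ≈ 7 mm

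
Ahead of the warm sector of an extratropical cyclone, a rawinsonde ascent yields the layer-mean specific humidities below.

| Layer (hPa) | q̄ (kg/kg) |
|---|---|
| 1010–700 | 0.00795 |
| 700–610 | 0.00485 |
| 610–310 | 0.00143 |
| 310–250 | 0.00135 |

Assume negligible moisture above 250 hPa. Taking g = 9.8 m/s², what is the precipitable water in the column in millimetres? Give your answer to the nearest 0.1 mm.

Precipitable water is the column-integrated vapour mass per unit area: PW = (1/g) Σ q̄ Δp, with q in kg/kg and Δp in Pa (1 kg/m² of water = 1 mm).
Layer 1010–700 hPa: Δp = 310 hPa = 31000 Pa, q̄ = 0.00795 kg/kg → 0.00795 × 31000 / 9.8 = 25.15 mm
Layer 700–610 hPa: Δp = 90 hPa = 9000 Pa, q̄ = 0.00485 kg/kg → 0.00485 × 9000 / 9.8 = 4.45 mm
Layer 610–310 hPa: Δp = 300 hPa = 30000 Pa, q̄ = 0.00143 kg/kg → 0.00143 × 30000 / 9.8 = 4.38 mm
Layer 310–250 hPa: Δp = 60 hPa = 6000 Pa, q̄ = 0.00135 kg/kg → 0.00135 × 6000 / 9.8 = 0.83 mm
PW = 25.15 + 4.45 + 4.38 + 0.83 = 34.81 ≈ 34.8 mm.

PW ≈ 34.8 mm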